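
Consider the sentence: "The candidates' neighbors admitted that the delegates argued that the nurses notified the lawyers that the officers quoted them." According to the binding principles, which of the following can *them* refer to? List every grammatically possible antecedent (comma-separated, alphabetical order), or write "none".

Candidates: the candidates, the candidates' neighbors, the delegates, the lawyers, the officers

the candidates, the candidates' neighbors, the delegates, the lawyers

*them* is a pronoun; Principle B requires it to be free in its binding domain — the clause headed by 'quoted'.
— the candidates: possessor inside the subject DP of the matrix clause; does not c-command the pronoun — Principle B does not apply; allowed.
— the candidates' neighbors: subject of the matrix clause; c-commands the pronoun but lies outside its binding domain — allowed.
— the delegates: subject of the clause headed by 'argued'; c-commands the pronoun but lies outside its binding domain — allowed.
— the lawyers: object of the clause headed by 'notified'; c-commands the pronoun but lies outside its binding domain — allowed.
— the officers: subject of the clause headed by 'quoted'; c-commands the pronoun within its binding domain — blocked (Principle B).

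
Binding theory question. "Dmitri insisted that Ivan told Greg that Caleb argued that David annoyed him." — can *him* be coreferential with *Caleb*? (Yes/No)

Yes

*him* is a pronoun; Principle B requires it to be free in its binding domain — the clause headed by 'annoyed'.
— Caleb: subject of the clause headed by 'argued'; c-commands the pronoun but lies outside its binding domain — allowed.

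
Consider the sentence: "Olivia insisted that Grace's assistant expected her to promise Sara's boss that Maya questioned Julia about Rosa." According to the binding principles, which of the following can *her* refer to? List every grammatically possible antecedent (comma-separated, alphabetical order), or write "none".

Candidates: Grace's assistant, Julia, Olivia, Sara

Olivia

*her* is a pronoun; Principle B requires it to be free in its binding domain — the clause headed by 'expected'.
— Grace's assistant: subject of the clause headed by 'expected'; c-commands the pronoun within its binding domain — blocked (Principle B).
— Julia: object of the clause headed by 'questioned'; is c-commanded by the pronoun; coreference would bind this R-expression — blocked (Principle C).
— Olivia: subject of the matrix clause; c-commands the pronoun but lies outside its binding domain — allowed.
— Sara: possessor inside the object DP of the clause headed by 'promise'; is c-commanded by the pronoun; coreference would bind this R-expression — blocked (Principle C).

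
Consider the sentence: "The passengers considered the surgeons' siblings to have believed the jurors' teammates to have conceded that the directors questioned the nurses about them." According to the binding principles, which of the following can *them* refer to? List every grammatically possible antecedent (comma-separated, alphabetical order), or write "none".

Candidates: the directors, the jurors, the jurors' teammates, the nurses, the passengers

*them* is a pronoun; Principle B requires it to be free in its binding domain — the clause headed by 'questioned'.
— the directors: subject of the clause headed by 'questioned'; c-commands the pronoun within its binding domain — blocked (Principle B).
— the jurors: possessor inside the subject DP of the clause headed by 'conceded'; does not c-command the pronoun — Principle B does not apply; allowed.
— the jurors' teammates: subject of the clause headed by 'conceded'; c-commands the pronoun but lies outside its binding domain — allowed.
— the nurses: object of the clause headed by 'questioned'; c-commands the pronoun within its binding domain — blocked (Principle B).
— the passengers: subject of the matrix clause; c-commands the pronoun but lies outside its binding domain — allowed.

the jurors, the jurors' teammates, the passengers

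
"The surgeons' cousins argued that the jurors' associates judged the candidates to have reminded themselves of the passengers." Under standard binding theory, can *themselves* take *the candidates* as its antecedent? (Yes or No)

*themselves* is a reflexive; Principle A requires it to be bound within its binding domain — the clause headed by 'reminded'.
— the candidates: subject of the clause headed by 'reminded'; c-commands the reflexive within its binding domain — allowed (Principle A).

Yes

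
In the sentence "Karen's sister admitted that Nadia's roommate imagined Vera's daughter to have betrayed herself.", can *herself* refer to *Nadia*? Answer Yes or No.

*herself* is a reflexive; Principle A requires it to be bound within its binding domain — the clause headed by 'betrayed'.
— Nadia: possessor inside the subject DP of the clause headed by 'imagined'; does not c-command the reflexive — cannot bind it (Principle A).

No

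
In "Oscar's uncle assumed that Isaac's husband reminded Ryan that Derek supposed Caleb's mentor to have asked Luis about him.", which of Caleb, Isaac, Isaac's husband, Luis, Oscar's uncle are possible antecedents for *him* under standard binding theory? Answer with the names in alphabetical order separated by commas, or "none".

*him* is a pronoun; Principle B requires it to be free in its binding domain — the clause headed by 'asked'.
— Caleb: possessor inside the subject DP of the clause headed by 'asked'; does not c-command the pronoun — Principle B does not apply; allowed.
— Isaac: possessor inside the subject DP of the clause headed by 'reminded'; does not c-command the pronoun — Principle B does not apply; allowed.
— Isaac's husband: subject of the clause headed by 'reminded'; c-commands the pronoun but lies outside its binding domain — allowed.
— Luis: object of the clause headed by 'asked'; c-commands the pronoun within its binding domain — blocked (Principle B).
— Oscar's uncle: subject of the matrix clause; c-commands the pronoun but lies outside its binding domain — allowed.

Caleb, Isaac, Isaac's husband, Oscar's uncle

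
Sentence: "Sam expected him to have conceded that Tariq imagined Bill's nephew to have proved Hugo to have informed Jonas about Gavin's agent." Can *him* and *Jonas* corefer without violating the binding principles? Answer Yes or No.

No

*Jonas* is an R-expression; Principle C requires it to be free (not bound by any c-commanding expression).
— him: subject of the clause headed by 'conceded'; the pronoun c-commands the R-expression — coreference blocked (Principle C).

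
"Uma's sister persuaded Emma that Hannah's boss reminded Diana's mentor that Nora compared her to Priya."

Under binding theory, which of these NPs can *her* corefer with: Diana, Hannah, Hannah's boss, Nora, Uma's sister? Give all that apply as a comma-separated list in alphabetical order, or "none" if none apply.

*her* is a pronoun; Principle B requires it to be free in its binding domain — the clause headed by 'compared'.
— Diana: possessor inside the object DP of the clause headed by 'reminded'; does not c-command the pronoun — Principle B does not apply; allowed.
— Hannah: possessor inside the subject DP of the clause headed by 'reminded'; does not c-command the pronoun — Principle B does not apply; allowed.
— Hannah's boss: subject of the clause headed by 'reminded'; c-commands the pronoun but lies outside its binding domain — allowed.
— Nora: subject of the clause headed by 'compared'; c-commands the pronoun within its binding domain — blocked (Principle B).
— Uma's sister: subject of the matrix clause; c-commands the pronoun but lies outside its binding domain — allowed.

Diana, Hannah, Hannah's boss, Uma's sister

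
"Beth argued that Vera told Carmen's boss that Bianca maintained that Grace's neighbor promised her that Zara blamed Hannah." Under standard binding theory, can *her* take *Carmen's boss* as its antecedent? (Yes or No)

*her* is a pronoun; Principle B requires it to be free in its binding domain — the clause headed by 'promised'.
— Carmen's boss: object of the clause headed by 'told'; c-commands the pronoun but lies outside its binding domain — allowed.

Yes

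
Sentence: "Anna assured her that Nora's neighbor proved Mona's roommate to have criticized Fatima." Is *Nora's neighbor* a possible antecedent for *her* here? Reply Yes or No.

No

*her* is a pronoun; Principle B requires it to be free in its binding domain — the matrix clause.
— Nora's neighbor: subject of the clause headed by 'proved'; is c-commanded by the pronoun; coreference would bind this R-expression — blocked (Principle C).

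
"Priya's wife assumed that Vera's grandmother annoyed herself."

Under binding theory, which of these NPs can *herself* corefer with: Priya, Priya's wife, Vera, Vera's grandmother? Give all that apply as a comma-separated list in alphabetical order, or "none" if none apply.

Vera's grandmother

*herself* is a reflexive; Principle A requires it to be bound within its binding domain — the clause headed by 'annoyed'.
— Priya: possessor inside the subject DP of the matrix clause; does not c-command the reflexive — cannot bind it (Principle A).
— Priya's wife: subject of the matrix clause; c-commands the reflexive but lies outside its binding domain — cannot bind it (Principle A).
— Vera: possessor inside the subject DP of the clause headed by 'annoyed'; does not c-command the reflexive — cannot bind it (Principle A).
— Vera's grandmother: subject of the clause headed by 'annoyed'; c-commands the reflexive within its binding domain — allowed (Principle A).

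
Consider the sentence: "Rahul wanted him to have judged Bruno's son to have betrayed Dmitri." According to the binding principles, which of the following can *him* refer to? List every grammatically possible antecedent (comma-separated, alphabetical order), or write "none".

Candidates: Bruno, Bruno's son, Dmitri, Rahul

*him* is a pronoun; Principle B requires it to be free in its binding domain — the matrix clause.
— Bruno: possessor inside the subject DP of the clause headed by 'betrayed'; is c-commanded by the pronoun; coreference would bind this R-expression — blocked (Principle C).
— Bruno's son: subject of the clause headed by 'betrayed'; is c-commanded by the pronoun; coreference would bind this R-expression — blocked (Principle C).
— Dmitri: object of the clause headed by 'betrayed'; is c-commanded by the pronoun; coreference would bind this R-expression — blocked (Principle C).
— Rahul: subject of the matrix clause; c-commands the pronoun within its binding domain — blocked (Principle B).

none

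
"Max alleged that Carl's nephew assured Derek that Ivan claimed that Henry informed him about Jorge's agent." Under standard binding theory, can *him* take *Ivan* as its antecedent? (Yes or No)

Yes

*him* is a pronoun; Principle B requires it to be free in its binding domain — the clause headed by 'informed'.
— Ivan: subject of the clause headed by 'claimed'; c-commands the pronoun but lies outside its binding domain — allowed.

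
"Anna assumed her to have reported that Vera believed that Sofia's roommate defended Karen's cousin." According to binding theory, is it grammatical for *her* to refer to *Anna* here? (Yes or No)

*Anna* is an R-expression; Principle C requires it to be free (not bound by any c-commanding expression).
— her: subject of the clause headed by 'reported'; the R-expression locally c-commands the pronoun — coreference blocked (Principle B on the pronoun).

No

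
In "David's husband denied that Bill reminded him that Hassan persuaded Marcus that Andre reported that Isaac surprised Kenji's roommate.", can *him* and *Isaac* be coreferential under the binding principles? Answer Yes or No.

*Isaac* is an R-expression; Principle C requires it to be free (not bound by any c-commanding expression).
— him: object of the clause headed by 'reminded'; the pronoun c-commands the R-expression — coreference blocked (Principle C).

No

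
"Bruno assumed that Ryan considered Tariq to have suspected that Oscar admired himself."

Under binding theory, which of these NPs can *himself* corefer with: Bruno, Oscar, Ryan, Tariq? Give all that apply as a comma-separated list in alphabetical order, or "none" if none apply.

Oscar

*himself* is a reflexive; Principle A requires it to be bound within its binding domain — the clause headed by 'admired'.
— Bruno: subject of the matrix clause; c-commands the reflexive but lies outside its binding domain — cannot bind it (Principle A).
— Oscar: subject of the clause headed by 'admired'; c-commands the reflexive within its binding domain — allowed (Principle A).
— Ryan: subject of the clause headed by 'considered'; c-commands the reflexive but lies outside its binding domain — cannot bind it (Principle A).
— Tariq: subject of the clause headed by 'suspected'; c-commands the reflexive but lies outside its binding domain — cannot bind it (Principle A).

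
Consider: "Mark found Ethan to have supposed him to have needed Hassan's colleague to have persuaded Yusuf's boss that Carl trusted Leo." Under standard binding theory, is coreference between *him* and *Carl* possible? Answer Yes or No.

No

*Carl* is an R-expression; Principle C requires it to be free (not bound by any c-commanding expression).
— him: subject of the clause headed by 'needed'; the pronoun c-commands the R-expression — coreference blocked (Principle C).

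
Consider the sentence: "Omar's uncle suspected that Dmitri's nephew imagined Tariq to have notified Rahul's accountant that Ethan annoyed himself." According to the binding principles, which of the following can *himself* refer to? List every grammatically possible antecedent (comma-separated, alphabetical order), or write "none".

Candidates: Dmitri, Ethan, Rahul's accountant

*himself* is a reflexive; Principle A requires it to be bound within its binding domain — the clause headed by 'annoyed'.
— Dmitri: possessor inside the subject DP of the clause headed by 'imagined'; does not c-command the reflexive — cannot bind it (Principle A).
— Ethan: subject of the clause headed by 'annoyed'; c-commands the reflexive within its binding domain — allowed (Principle A).
— Rahul's accountant: object of the clause headed by 'notified'; c-commands the reflexive but lies outside its binding domain — cannot bind it (Principle A).

Ethan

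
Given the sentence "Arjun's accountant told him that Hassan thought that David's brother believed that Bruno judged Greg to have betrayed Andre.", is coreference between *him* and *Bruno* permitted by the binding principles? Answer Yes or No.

No

*him* is a pronoun; Principle B requires it to be free in its binding domain — the matrix clause.
— Bruno: subject of the clause headed by 'judged'; is c-commanded by the pronoun; coreference would bind this R-expression — blocked (Principle C).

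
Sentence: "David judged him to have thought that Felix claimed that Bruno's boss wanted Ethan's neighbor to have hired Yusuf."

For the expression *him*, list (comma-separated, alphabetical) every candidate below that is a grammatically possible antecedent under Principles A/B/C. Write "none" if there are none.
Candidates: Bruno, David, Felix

none

*him* is a pronoun; Principle B requires it to be free in its binding domain — the matrix clause.
— Bruno: possessor inside the subject DP of the clause headed by 'wanted'; is c-commanded by the pronoun; coreference would bind this R-expression — blocked (Principle C).
— David: subject of the matrix clause; c-commands the pronoun within its binding domain — blocked (Principle B).
— Felix: subject of the clause headed by 'claimed'; is c-commanded by the pronoun; coreference would bind this R-expression — blocked (Principle C).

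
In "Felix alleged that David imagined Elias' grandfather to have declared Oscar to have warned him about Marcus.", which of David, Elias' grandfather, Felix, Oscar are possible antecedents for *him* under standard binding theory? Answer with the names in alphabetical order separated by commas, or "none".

*him* is a pronoun; Principle B requires it to be free in its binding domain — the clause headed by 'warned'.
— David: subject of the clause headed by 'imagined'; c-commands the pronoun but lies outside its binding domain — allowed.
— Elias' grandfather: subject of the clause headed by 'declared'; c-commands the pronoun but lies outside its binding domain — allowed.
— Felix: subject of the matrix clause; c-commands the pronoun but lies outside its binding domain — allowed.
— Oscar: subject of the clause headed by 'warned'; c-commands the pronoun within its binding domain — blocked (Principle B).

David, Elias' grandfather, Felix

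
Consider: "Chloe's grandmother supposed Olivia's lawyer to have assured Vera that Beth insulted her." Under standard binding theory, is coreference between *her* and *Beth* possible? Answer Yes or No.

No

*Beth* is an R-expression; Principle C requires it to be free (not bound by any c-commanding expression).
— her: object of the clause headed by 'insulted'; the R-expression locally c-commands the pronoun — coreference blocked (Principle B on the pronoun).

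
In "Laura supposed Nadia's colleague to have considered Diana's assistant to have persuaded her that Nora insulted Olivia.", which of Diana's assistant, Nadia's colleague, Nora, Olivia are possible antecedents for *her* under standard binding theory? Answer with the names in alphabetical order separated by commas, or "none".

Nadia's colleague

*her* is a pronoun; Principle B requires it to be free in its binding domain — the clause headed by 'persuaded'.
— Diana's assistant: subject of the clause headed by 'persuaded'; c-commands the pronoun within its binding domain — blocked (Principle B).
— Nadia's colleague: subject of the clause headed by 'considered'; c-commands the pronoun but lies outside its binding domain — allowed.
— Nora: subject of the clause headed by 'insulted'; is c-commanded by the pronoun; coreference would bind this R-expression — blocked (Principle C).
— Olivia: object of the clause headed by 'insulted'; is c-commanded by the pronoun; coreference would bind this R-expression — blocked (Principle C).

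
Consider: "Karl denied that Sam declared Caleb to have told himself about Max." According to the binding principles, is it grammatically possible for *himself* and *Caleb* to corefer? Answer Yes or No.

*himself* is a reflexive; Principle A requires it to be bound within its binding domain — the clause headed by 'told'.
— Caleb: subject of the clause headed by 'told'; c-commands the reflexive within its binding domain — allowed (Principle A).

Yes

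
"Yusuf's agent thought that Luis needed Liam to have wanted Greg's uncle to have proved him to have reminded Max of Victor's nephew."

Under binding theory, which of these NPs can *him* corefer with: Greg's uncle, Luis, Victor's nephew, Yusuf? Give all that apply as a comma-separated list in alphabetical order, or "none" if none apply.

*him* is a pronoun; Principle B requires it to be free in its binding domain — the clause headed by 'proved'.
— Greg's uncle: subject of the clause headed by 'proved'; c-commands the pronoun within its binding domain — blocked (Principle B).
— Luis: subject of the clause headed by 'needed'; c-commands the pronoun but lies outside its binding domain — allowed.
— Victor's nephew: second object of the clause headed by 'reminded'; is c-commanded by the pronoun; coreference would bind this R-expression — blocked (Principle C).
— Yusuf: possessor inside the subject DP of the matrix clause; does not c-command the pronoun — Principle B does not apply; allowed.

Luis, Yusuf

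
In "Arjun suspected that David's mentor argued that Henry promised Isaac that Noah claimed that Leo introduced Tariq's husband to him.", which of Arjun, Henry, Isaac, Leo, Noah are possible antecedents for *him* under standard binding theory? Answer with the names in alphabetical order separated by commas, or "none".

Arjun, Henry, Isaac, Noah

*him* is a pronoun; Principle B requires it to be free in its binding domain — the clause headed by 'introduced'.
— Arjun: subject of the matrix clause; c-commands the pronoun but lies outside its binding domain — allowed.
— Henry: subject of the clause headed by 'promised'; c-commands the pronoun but lies outside its binding domain — allowed.
— Isaac: object of the clause headed by 'promised'; c-commands the pronoun but lies outside its binding domain — allowed.
— Leo: subject of the clause headed by 'introduced'; c-commands the pronoun within its binding domain — blocked (Principle B).
— Noah: subject of the clause headed by 'claimed'; c-commands the pronoun but lies outside its binding domain — allowed.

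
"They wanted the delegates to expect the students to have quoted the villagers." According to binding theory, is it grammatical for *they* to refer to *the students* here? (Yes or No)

No

*the students* is an R-expression; Principle C requires it to be free (not bound by any c-commanding expression).
— they: subject of the matrix clause; the pronoun c-commands the R-expression — coreference blocked (Principle C).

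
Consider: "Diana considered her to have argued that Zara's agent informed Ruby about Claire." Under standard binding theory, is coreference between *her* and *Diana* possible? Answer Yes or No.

*Diana* is an R-expression; Principle C requires it to be free (not bound by any c-commanding expression).
— her: subject of the clause headed by 'argued'; the R-expression locally c-commands the pronoun — coreference blocked (Principle B on the pronoun).

No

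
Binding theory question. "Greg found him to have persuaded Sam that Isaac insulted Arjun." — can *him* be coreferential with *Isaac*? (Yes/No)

No

*him* is a pronoun; Principle B requires it to be free in its binding domain — the matrix clause.
— Isaac: subject of the clause headed by 'insulted'; is c-commanded by the pronoun; coreference would bind this R-expression — blocked (Principle C).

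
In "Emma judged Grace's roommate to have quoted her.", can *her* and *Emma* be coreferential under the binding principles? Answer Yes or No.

*Emma* is an R-expression; Principle C requires it to be free (not bound by any c-commanding expression).
— her: object of the clause headed by 'quoted'; the pronoun does not c-command the R-expression — coreference allowed.

Yes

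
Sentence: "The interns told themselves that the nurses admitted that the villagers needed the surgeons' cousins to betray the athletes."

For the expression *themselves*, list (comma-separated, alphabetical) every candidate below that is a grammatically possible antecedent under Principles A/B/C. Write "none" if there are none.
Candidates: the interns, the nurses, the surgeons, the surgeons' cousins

the interns

*themselves* is a reflexive; Principle A requires it to be bound within its binding domain — the matrix clause.
— the interns: subject of the matrix clause; c-commands the reflexive within its binding domain — allowed (Principle A).
— the nurses: subject of the clause headed by 'admitted'; does not c-command the reflexive — cannot bind it (Principle A).
— the surgeons: possessor inside the subject DP of the clause headed by 'betray'; does not c-command the reflexive — cannot bind it (Principle A).
— the surgeons' cousins: subject of the clause headed by 'betray'; does not c-command the reflexive — cannot bind it (Principle A).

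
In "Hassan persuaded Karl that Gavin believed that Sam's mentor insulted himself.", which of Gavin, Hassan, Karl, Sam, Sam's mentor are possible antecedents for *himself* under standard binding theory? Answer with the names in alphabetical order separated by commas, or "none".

Sam's mentor

*himself* is a reflexive; Principle A requires it to be bound within its binding domain — the clause headed by 'insulted'.
— Gavin: subject of the clause headed by 'believed'; c-commands the reflexive but lies outside its binding domain — cannot bind it (Principle A).
— Hassan: subject of the matrix clause; c-commands the reflexive but lies outside its binding domain — cannot bind it (Principle A).
— Karl: object of the matrix clause; c-commands the reflexive but lies outside its binding domain — cannot bind it (Principle A).
— Sam: possessor inside the subject DP of the clause headed by 'insulted'; does not c-command the reflexive — cannot bind it (Principle A).
— Sam's mentor: subject of the clause headed by 'insulted'; c-commands the reflexive within its binding domain — allowed (Principle A).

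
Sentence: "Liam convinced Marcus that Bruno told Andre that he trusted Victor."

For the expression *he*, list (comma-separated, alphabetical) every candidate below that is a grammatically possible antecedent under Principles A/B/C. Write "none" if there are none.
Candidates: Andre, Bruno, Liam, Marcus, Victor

*he* is a pronoun; Principle B requires it to be free in its binding domain — the clause headed by 'trusted'.
— Andre: object of the clause headed by 'told'; c-commands the pronoun but lies outside its binding domain — allowed.
— Bruno: subject of the clause headed by 'told'; c-commands the pronoun but lies outside its binding domain — allowed.
— Liam: subject of the matrix clause; c-commands the pronoun but lies outside its binding domain — allowed.
— Marcus: object of the matrix clause; c-commands the pronoun but lies outside its binding domain — allowed.
— Victor: object of the clause headed by 'trusted'; is c-commanded by the pronoun; coreference would bind this R-expression — blocked (Principle C).

Andre, Bruno, Liam, Marcus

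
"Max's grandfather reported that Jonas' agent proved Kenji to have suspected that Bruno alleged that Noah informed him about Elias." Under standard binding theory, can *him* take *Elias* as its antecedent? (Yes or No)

No

*him* is a pronoun; Principle B requires it to be free in its binding domain — the clause headed by 'informed'.
— Elias: second object of the clause headed by 'informed'; is c-commanded by the pronoun; coreference would bind this R-expression — blocked (Principle C).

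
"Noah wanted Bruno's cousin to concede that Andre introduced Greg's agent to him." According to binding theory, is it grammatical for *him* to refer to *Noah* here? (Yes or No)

*Noah* is an R-expression; Principle C requires it to be free (not bound by any c-commanding expression).
— him: second object of the clause headed by 'introduced'; the pronoun does not c-command the R-expression — coreference allowed.

Yes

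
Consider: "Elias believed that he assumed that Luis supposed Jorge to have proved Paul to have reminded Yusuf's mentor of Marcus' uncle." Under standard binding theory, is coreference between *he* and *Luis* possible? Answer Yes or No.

*Luis* is an R-expression; Principle C requires it to be free (not bound by any c-commanding expression).
— he: subject of the clause headed by 'assumed'; the pronoun c-commands the R-expression — coreference blocked (Principle C).

No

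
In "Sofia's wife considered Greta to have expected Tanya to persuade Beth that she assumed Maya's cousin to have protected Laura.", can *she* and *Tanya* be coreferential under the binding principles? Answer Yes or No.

Yes

*Tanya* is an R-expression; Principle C requires it to be free (not bound by any c-commanding expression).
— she: subject of the clause headed by 'assumed'; the pronoun does not c-command the R-expression — coreference allowed.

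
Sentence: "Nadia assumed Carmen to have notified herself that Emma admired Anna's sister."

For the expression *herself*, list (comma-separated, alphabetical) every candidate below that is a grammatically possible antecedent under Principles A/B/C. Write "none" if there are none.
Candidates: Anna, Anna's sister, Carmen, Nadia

Carmen

*herself* is a reflexive; Principle A requires it to be bound within its binding domain — the clause headed by 'notified'.
— Anna: possessor inside the object DP of the clause headed by 'admired'; does not c-command the reflexive — cannot bind it (Principle A).
— Anna's sister: object of the clause headed by 'admired'; does not c-command the reflexive — cannot bind it (Principle A).
— Carmen: subject of the clause headed by 'notified'; c-commands the reflexive within its binding domain — allowed (Principle A).
— Nadia: subject of the matrix clause; c-commands the reflexive but lies outside its binding domain — cannot bind it (Principle A).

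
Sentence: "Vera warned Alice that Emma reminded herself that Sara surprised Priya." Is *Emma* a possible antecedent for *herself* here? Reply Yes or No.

*herself* is a reflexive; Principle A requires it to be bound within its binding domain — the clause headed by 'reminded'.
— Emma: subject of the clause headed by 'reminded'; c-commands the reflexive within its binding domain — allowed (Principle A).

Yes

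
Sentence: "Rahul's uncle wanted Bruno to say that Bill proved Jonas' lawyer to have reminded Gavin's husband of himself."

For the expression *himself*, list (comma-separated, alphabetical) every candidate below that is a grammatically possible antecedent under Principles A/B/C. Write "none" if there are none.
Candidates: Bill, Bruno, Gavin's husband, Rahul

*himself* is a reflexive; Principle A requires it to be bound within its binding domain — the clause headed by 'reminded'.
— Bill: subject of the clause headed by 'proved'; c-commands the reflexive but lies outside its binding domain — cannot bind it (Principle A).
— Bruno: subject of the clause headed by 'say'; c-commands the reflexive but lies outside its binding domain — cannot bind it (Principle A).
— Gavin's husband: object of the clause headed by 'reminded'; c-commands the reflexive within its binding domain — allowed (Principle A).
— Rahul: possessor inside the subject DP of the matrix clause; does not c-command the reflexive — cannot bind it (Principle A).

Gavin's husband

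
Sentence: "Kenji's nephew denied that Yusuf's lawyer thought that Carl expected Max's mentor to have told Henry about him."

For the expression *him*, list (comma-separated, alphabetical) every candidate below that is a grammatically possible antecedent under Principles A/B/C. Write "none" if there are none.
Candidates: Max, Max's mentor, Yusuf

Max, Yusuf

*him* is a pronoun; Principle B requires it to be free in its binding domain — the clause headed by 'told'.
— Max: possessor inside the subject DP of the clause headed by 'told'; does not c-command the pronoun — Principle B does not apply; allowed.
— Max's mentor: subject of the clause headed by 'told'; c-commands the pronoun within its binding domain — blocked (Principle B).
— Yusuf: possessor inside the subject DP of the clause headed by 'thought'; does not c-command the pronoun — Principle B does not apply; allowed.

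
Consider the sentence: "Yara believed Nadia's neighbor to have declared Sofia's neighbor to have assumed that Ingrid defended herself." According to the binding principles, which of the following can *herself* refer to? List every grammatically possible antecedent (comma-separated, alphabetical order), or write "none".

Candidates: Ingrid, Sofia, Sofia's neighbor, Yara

Ingrid

*herself* is a reflexive; Principle A requires it to be bound within its binding domain — the clause headed by 'defended'.
— Ingrid: subject of the clause headed by 'defended'; c-commands the reflexive within its binding domain — allowed (Principle A).
— Sofia: possessor inside the subject DP of the clause headed by 'assumed'; does not c-command the reflexive — cannot bind it (Principle A).
— Sofia's neighbor: subject of the clause headed by 'assumed'; c-commands the reflexive but lies outside its binding domain — cannot bind it (Principle A).
— Yara: subject of the matrix clause; c-commands the reflexive but lies outside its binding domain — cannot bind it (Principle A).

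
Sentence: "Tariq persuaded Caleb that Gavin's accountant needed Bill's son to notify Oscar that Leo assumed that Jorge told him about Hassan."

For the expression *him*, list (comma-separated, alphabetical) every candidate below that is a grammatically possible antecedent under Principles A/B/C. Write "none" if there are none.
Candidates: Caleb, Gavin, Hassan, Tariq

Caleb, Gavin, Tariq

*him* is a pronoun; Principle B requires it to be free in its binding domain — the clause headed by 'told'.
— Caleb: object of the matrix clause; c-commands the pronoun but lies outside its binding domain — allowed.
— Gavin: possessor inside the subject DP of the clause headed by 'needed'; does not c-command the pronoun — Principle B does not apply; allowed.
— Hassan: second object of the clause headed by 'told'; is c-commanded by the pronoun; coreference would bind this R-expression — blocked (Principle C).
— Tariq: subject of the matrix clause; c-commands the pronoun but lies outside its binding domain — allowed.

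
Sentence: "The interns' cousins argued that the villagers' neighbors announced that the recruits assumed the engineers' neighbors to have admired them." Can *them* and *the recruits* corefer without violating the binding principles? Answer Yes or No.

Yes

*the recruits* is an R-expression; Principle C requires it to be free (not bound by any c-commanding expression).
— them: object of the clause headed by 'admired'; the pronoun does not c-command the R-expression — coreference allowed.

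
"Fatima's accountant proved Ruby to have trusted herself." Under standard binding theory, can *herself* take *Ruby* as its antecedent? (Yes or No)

Yes

*herself* is a reflexive; Principle A requires it to be bound within its binding domain — the clause headed by 'trusted'.
— Ruby: subject of the clause headed by 'trusted'; c-commands the reflexive within its binding domain — allowed (Principle A).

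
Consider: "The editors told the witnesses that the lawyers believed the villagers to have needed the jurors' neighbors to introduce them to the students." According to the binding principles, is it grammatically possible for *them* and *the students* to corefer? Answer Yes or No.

No

*them* is a pronoun; Principle B requires it to be free in its binding domain — the clause headed by 'introduce'.
— the students: second object of the clause headed by 'introduce'; is c-commanded by the pronoun; coreference would bind this R-expression — blocked (Principle C).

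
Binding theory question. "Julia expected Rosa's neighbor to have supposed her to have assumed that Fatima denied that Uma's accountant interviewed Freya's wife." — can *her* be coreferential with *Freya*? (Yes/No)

No

*her* is a pronoun; Principle B requires it to be free in its binding domain — the clause headed by 'supposed'.
— Freya: possessor inside the object DP of the clause headed by 'interviewed'; is c-commanded by the pronoun; coreference would bind this R-expression — blocked (Principle C).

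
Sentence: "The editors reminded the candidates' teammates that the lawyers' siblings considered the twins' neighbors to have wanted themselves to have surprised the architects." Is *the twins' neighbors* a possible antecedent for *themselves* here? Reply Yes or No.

*themselves* is a reflexive; Principle A requires it to be bound within its binding domain — the clause headed by 'wanted'.
— the twins' neighbors: subject of the clause headed by 'wanted'; c-commands the reflexive within its binding domain — allowed (Principle A).

Yes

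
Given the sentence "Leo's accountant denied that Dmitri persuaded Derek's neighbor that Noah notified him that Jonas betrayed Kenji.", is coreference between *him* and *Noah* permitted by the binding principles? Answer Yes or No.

*him* is a pronoun; Principle B requires it to be free in its binding domain — the clause headed by 'notified'.
— Noah: subject of the clause headed by 'notified'; c-commands the pronoun within its binding domain — blocked (Principle B).

No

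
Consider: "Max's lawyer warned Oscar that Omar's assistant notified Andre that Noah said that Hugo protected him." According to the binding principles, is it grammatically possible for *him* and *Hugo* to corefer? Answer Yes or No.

No

*him* is a pronoun; Principle B requires it to be free in its binding domain — the clause headed by 'protected'.
— Hugo: subject of the clause headed by 'protected'; c-commands the pronoun within its binding domain — blocked (Principle B).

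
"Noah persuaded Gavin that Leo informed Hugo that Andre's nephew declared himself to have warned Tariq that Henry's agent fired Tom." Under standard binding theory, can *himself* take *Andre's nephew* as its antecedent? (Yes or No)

*himself* is a reflexive; Principle A requires it to be bound within its binding domain — the clause headed by 'declared'.
— Andre's nephew: subject of the clause headed by 'declared'; c-commands the reflexive within its binding domain — allowed (Principle A).

Yes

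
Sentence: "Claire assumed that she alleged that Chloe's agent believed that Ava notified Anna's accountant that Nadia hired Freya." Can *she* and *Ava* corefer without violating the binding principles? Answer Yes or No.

No

*Ava* is an R-expression; Principle C requires it to be free (not bound by any c-commanding expression).
— she: subject of the clause headed by 'alleged'; the pronoun c-commands the R-expression — coreference blocked (Principle C).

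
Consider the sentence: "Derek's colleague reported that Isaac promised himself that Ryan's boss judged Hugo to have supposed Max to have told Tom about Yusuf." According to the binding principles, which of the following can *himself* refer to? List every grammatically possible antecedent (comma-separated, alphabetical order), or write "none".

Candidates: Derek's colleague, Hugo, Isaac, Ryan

*himself* is a reflexive; Principle A requires it to be bound within its binding domain — the clause headed by 'promised'.
— Derek's colleague: subject of the matrix clause; c-commands the reflexive but lies outside its binding domain — cannot bind it (Principle A).
— Hugo: subject of the clause headed by 'supposed'; does not c-command the reflexive — cannot bind it (Principle A).
— Isaac: subject of the clause headed by 'promised'; c-commands the reflexive within its binding domain — allowed (Principle A).
— Ryan: possessor inside the subject DP of the clause headed by 'judged'; does not c-command the reflexive — cannot bind it (Principle A).

Isaac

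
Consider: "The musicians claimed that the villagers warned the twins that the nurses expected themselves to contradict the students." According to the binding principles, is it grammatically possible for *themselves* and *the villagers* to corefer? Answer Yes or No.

No

*themselves* is a reflexive; Principle A requires it to be bound within its binding domain — the clause headed by 'expected'.
— the villagers: subject of the clause headed by 'warned'; c-commands the reflexive but lies outside its binding domain — cannot bind it (Principle A).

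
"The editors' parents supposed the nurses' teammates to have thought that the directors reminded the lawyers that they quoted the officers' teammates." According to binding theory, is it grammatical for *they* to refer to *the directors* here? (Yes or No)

*the directors* is an R-expression; Principle C requires it to be free (not bound by any c-commanding expression).
— they: subject of the clause headed by 'quoted'; the pronoun does not c-command the R-expression — coreference allowed.

Yes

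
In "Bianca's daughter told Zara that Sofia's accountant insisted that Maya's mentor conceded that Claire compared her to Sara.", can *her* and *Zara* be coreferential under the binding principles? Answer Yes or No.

Yes

*Zara* is an R-expression; Principle C requires it to be free (not bound by any c-commanding expression).
— her: object of the clause headed by 'compared'; the pronoun does not c-command the R-expression — coreference allowed.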